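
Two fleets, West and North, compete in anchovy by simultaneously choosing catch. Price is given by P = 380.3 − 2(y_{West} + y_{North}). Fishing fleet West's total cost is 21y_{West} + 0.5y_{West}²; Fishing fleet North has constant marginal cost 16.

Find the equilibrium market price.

Fishing fleet West's profit: π = y_{West}(380.3 − 2(y_{West} + y_{North})) − 21y_{West} − 0.5y_{West}².
∂π/∂y_{West} = 359.3 − 5y_{West} − 2y_{North} = 0, so y_{West} = 71.86 − 0.4y_{North}.
For North: ∂π/∂y_{North} = 364.3 − 4y_{North} − 2y_{West} = 0 ⇒ y_{North} = 91.075 − 0.5y_{West}.
Solving the two reaction functions simultaneously: (1 − (−0.4)(−0.5))y_{West} = 71.86 − 0.4·91.075, so 0.8y_{West} = 35.43 and y_{West} = 44.2875.
Then y_{North} = 91.075 − 0.5·44.2875 = 11029/160.
Equilibrium price: P = 380.3 − 2·(3623/32) = 153.8625.

153.8625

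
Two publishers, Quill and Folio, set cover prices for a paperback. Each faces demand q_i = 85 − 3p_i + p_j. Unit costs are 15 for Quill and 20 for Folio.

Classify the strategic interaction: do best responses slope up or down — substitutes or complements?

strategic complements

Quill's profit: π = (p_{Quill} − 15)(85 − 3p_{Quill} + p_{Folio}).
∂π/∂p_{Quill} = 130 − 6p_{Quill} + p_{Folio} = 0 ⇒ p_{Quill} = 65/3 + (1/6)p_{Folio}.
The best-response slope dp_{Quill}/dp_{Folio} = 1/6 > 0: the reaction function is upward-sloping, so the choices are strategic complements.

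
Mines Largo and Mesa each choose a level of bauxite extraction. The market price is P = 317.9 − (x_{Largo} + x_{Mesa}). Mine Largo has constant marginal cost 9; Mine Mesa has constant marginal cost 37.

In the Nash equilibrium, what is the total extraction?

Mine Largo's profit: π = x_{Largo}(317.9 − (x_{Largo} + x_{Mesa})) − 9x_{Largo}.
∂π/∂x_{Largo} = 308.9 − 2x_{Largo} − x_{Mesa} = 0, so x_{Largo} = 154.45 − 0.5x_{Mesa}.
By the same steps for Mesa: x_{Mesa} = 140.45 − 0.5x_{Largo}.
Solving the two reaction functions simultaneously: (1 − (−0.5)(−0.5))x_{Largo} = 154.45 − 0.5·140.45, so 0.75x_{Largo} = 84.225 and x_{Largo} = 112.3.
Then x_{Mesa} = 140.45 − 0.5·112.3 = 84.3.
Total extraction: 112.3 + 84.3 = 196.6.

196.6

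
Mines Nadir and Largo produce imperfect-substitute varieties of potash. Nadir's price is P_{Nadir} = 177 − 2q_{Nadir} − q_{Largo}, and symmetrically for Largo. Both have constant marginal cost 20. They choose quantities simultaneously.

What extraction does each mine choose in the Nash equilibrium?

Mine Nadir's profit: π = q_{Nadir}(177 − 2q_{Nadir} − q_{Largo}) − 20q_{Nadir}.
∂π/∂q_{Nadir} = 157 − 4q_{Nadir} − q_{Largo} = 0 ⇒ q_{Nadir} = 39.25 − 0.25q_{Largo}.
Setting q_{Nadir} = q_{Largo} in the reaction function: q_{Nadir} = 39.25 − 0.25q_{Nadir}, so q_{Nadir} = 39.25 / 1.25 = 31.4.

31.4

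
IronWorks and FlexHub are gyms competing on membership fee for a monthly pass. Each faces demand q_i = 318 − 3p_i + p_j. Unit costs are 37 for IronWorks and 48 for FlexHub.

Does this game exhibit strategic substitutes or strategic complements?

strategic complements

IronWorks's profit: π = (p_{IronWorks} − 37)(318 − 3p_{IronWorks} + p_{FlexHub}).
∂π/∂p_{IronWorks} = 429 − 6p_{IronWorks} + p_{FlexHub} = 0 ⇒ p_{IronWorks} = 71.5 + (1/6)p_{FlexHub}.
The best-response slope dp_{IronWorks}/dp_{FlexHub} = 1/6 > 0: the reaction function is upward-sloping, so the choices are strategic complements.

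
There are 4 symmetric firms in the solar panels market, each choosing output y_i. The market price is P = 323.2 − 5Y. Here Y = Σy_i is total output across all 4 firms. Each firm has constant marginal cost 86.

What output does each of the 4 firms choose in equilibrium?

9.488

A representative firm's profit is π_i = y_i(323.2 − 5Y) − 86y_i, with Y = y_i + Σ_{j≠i} y_j.
First-order condition: 237.2 − 10y_i − 5Σ_{j≠i} y_j = 0.
Imposing symmetry (y_j = y for all j) turns Σ_{j≠i} y_j into 3y, so 237.2 = 25y and y = 9.488.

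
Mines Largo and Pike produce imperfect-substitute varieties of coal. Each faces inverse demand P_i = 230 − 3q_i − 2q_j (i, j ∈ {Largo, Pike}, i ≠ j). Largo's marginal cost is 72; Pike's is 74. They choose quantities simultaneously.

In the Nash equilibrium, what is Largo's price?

131.625

Mine Largo's profit: π = q_{Largo}(230 − 3q_{Largo} − 2q_{Pike}) − 72q_{Largo}.
∂π/∂q_{Largo} = 158 − 6q_{Largo} − 2q_{Pike} = 0 ⇒ q_{Largo} = 79/3 − (1/3)q_{Pike}.
Similarly q_{Pike} = 26 − (1/3)q_{Largo}.
Plugging q_{Pike} into Largo's best response: q_{Largo} = 79/3 − (1/3)(26 − (1/3)q_{Largo}) ⇒ (8/9)q_{Largo} = 53/3, so q_{Largo} = 19.875.
Then q_{Pike} = 26 − (1/3)·19.875 = 19.375.
P_{Largo} = 230 − 3·19.875 − 2·19.375 = 131.625.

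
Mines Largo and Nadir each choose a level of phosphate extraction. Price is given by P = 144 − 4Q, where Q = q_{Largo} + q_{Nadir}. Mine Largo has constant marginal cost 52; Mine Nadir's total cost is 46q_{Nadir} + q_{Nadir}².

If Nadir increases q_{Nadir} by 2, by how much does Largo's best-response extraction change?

-1

Mine Largo's profit: π = q_{Largo}(144 − 4(q_{Largo} + q_{Nadir})) − 52q_{Largo}.
∂π/∂q_{Largo} = 92 − 8q_{Largo} − 4q_{Nadir} = 0, so q_{Largo} = 11.5 − 0.5q_{Nadir}.
The reaction-function slope is −0.5, so a 2-unit rise in q_{Nadir} moves q_{Largo} by −0.5 × 2 = −1. Largo's best response falls — the actions are strategic substitutes.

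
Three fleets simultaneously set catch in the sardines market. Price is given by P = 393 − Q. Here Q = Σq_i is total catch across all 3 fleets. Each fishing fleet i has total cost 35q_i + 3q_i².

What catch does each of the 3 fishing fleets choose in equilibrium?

A representative fishing fleet's profit is π_i = q_i(393 − Q) − 35q_i − 3q_i², with Q = q_i + Σ_{j≠i} q_j.
First-order condition: 358 − 8q_i − Σ_{j≠i} q_j = 0.
With identical fishing fleets, set every q_j = q: then 358 − 8q − 2q = 0, i.e. q = 358/10 = 35.8.

35.8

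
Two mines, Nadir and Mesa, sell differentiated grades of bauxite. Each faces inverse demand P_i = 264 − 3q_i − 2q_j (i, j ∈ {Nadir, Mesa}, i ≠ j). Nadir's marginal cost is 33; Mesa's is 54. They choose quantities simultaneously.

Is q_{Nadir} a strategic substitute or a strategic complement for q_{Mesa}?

Mine Nadir's profit: π = q_{Nadir}(264 − 3q_{Nadir} − 2q_{Mesa}) − 33q_{Nadir}.
∂π/∂q_{Nadir} = 231 − 6q_{Nadir} − 2q_{Mesa} = 0 ⇒ q_{Nadir} = 38.5 − (1/3)q_{Mesa}.
The best-response slope dq_{Nadir}/dq_{Mesa} = −1/3 < 0: the reaction function is downward-sloping, so the choices are strategic substitutes.

strategic substitutes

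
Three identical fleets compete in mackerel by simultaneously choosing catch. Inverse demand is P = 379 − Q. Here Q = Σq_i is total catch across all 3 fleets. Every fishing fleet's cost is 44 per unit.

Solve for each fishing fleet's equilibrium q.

A representative fishing fleet's profit is π_i = q_i(379 − Q) − 44q_i, with Q = q_i + Σ_{j≠i} q_j.
First-order condition: 335 − 2q_i − Σ_{j≠i} q_j = 0.
With identical fishing fleets, set every q_j = q: then 335 − 2q − 2q = 0, i.e. q = 335/4 = 83.75.

83.75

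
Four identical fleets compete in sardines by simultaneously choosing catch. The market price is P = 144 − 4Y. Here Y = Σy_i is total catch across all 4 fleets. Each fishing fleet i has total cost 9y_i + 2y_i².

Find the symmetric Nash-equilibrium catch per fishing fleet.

5.625

A representative fishing fleet's profit is π_i = y_i(144 − 4Y) − 9y_i − 2y_i², with Y = y_i + Σ_{j≠i} y_j.
First-order condition: 135 − 12y_i − 4Σ_{j≠i} y_j = 0.
In a symmetric equilibrium every fishing fleet chooses the same y, so Σ_{j≠i} y_j = 3y. The condition becomes 135 − 24y = 0, giving y = 135/24 = 5.625.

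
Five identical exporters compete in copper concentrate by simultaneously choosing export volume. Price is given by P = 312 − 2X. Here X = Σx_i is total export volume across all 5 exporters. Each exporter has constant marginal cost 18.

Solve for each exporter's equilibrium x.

A representative exporter's profit is π_i = x_i(312 − 2X) − 18x_i, with X = x_i + Σ_{j≠i} x_j.
First-order condition: 294 − 4x_i − 2Σ_{j≠i} x_j = 0.
Imposing symmetry (x_j = x for all j) turns Σ_{j≠i} x_j into 4x, so 294 = 12x and x = 24.5.

24.5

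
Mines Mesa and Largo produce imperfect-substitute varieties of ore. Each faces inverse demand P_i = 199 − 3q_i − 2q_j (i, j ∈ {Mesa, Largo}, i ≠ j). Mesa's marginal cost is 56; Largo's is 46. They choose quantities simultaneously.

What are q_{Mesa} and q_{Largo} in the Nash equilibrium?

17.25, 19.75

Mine Mesa's profit: π = q_{Mesa}(199 − 3q_{Mesa} − 2q_{Largo}) − 56q_{Mesa}.
∂π/∂q_{Mesa} = 143 − 6q_{Mesa} − 2q_{Largo} = 0 ⇒ q_{Mesa} = 143/6 − (1/3)q_{Largo}.
Similarly q_{Largo} = 25.5 − (1/3)q_{Mesa}.
Plugging q_{Largo} into Mesa's best response: q_{Mesa} = 143/6 − (1/3)(25.5 − (1/3)q_{Mesa}) ⇒ (8/9)q_{Mesa} = 46/3, so q_{Mesa} = 17.25.
Then q_{Largo} = 25.5 − (1/3)·17.25 = 19.75.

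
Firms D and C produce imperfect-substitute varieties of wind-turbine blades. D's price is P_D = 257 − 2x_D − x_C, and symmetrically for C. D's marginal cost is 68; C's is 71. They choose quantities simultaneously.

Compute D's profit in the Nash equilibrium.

Firm D's profit: π = x_D(257 − 2x_D − x_C) − 68x_D.
∂π/∂x_D = 189 − 4x_D − x_C = 0 ⇒ x_D = 47.25 − 0.25x_C.
Similarly x_C = 46.5 − 0.25x_D.
Solving the two reaction functions simultaneously: (1 − (−0.25)(−0.25))x_D = 47.25 − 0.25·46.5, so 0.9375x_D = 35.625 and x_D = 38.
Then x_C = 46.5 − 0.25·38 = 37.
P_D = 257 − 2·38 − 37 = 144.
Profit = (144 − 68)·38 = 2888.

2888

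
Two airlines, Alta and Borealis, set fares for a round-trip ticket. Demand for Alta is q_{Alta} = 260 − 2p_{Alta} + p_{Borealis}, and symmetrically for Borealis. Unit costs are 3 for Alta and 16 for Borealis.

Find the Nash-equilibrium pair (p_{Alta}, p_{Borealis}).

90.4, 95.6

Alta's profit: π = (p_{Alta} − 3)(260 − 2p_{Alta} + p_{Borealis}).
∂π/∂p_{Alta} = 266 − 4p_{Alta} + p_{Borealis} = 0 ⇒ p_{Alta} = 66.5 + 0.25p_{Borealis}.
Similarly p_{Borealis} = 73 + 0.25p_{Alta}.
Plugging p_{Borealis} into Alta's best response: p_{Alta} = 66.5 + 0.25(73 + 0.25p_{Alta}) ⇒ 0.9375p_{Alta} = 84.75, so p_{Alta} = 90.4.
Then p_{Borealis} = 73 + 0.25·90.4 = 95.6.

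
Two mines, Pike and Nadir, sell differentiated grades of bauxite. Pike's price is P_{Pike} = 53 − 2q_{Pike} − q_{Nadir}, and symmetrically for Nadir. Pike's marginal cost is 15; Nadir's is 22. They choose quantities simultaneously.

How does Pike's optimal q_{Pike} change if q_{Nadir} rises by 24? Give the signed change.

Mine Pike's profit: π = q_{Pike}(53 − 2q_{Pike} − q_{Nadir}) − 15q_{Pike}.
∂π/∂q_{Pike} = 38 − 4q_{Pike} − q_{Nadir} = 0 ⇒ q_{Pike} = 9.5 − 0.25q_{Nadir}.
The reaction-function slope is −0.25, so a 24-unit rise in q_{Nadir} moves q_{Pike} by −0.25 × 24 = −6. Pike's best response falls — the actions are strategic substitutes.

-6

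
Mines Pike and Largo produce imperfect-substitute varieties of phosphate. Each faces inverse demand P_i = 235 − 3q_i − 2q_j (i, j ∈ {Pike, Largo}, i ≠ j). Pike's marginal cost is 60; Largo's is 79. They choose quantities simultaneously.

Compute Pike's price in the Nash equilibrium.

Mine Pike's profit: π = q_{Pike}(235 − 3q_{Pike} − 2q_{Largo}) − 60q_{Pike}.
∂π/∂q_{Pike} = 175 − 6q_{Pike} − 2q_{Largo} = 0 ⇒ q_{Pike} = 175/6 − (1/3)q_{Largo}.
Similarly q_{Largo} = 26 − (1/3)q_{Pike}.
Substituting the second reaction function into the first: q_{Pike} = 175/6 − (1/3)(26 − (1/3)q_{Pike}), which gives (8/9)q_{Pike} = 20.5 ⇒ q_{Pike} = 23.0625.
Then q_{Largo} = 26 − (1/3)·23.0625 = 18.3125.
P_{Pike} = 235 − 3·23.0625 − 2·18.3125 = 129.1875.

129.1875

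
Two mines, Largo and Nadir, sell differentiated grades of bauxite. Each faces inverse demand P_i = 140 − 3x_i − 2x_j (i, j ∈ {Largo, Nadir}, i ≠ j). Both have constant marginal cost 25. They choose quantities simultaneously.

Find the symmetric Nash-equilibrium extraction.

14.375

Mine Largo's profit: π = x_{Largo}(140 − 3x_{Largo} − 2x_{Nadir}) − 25x_{Largo}.
∂π/∂x_{Largo} = 115 − 6x_{Largo} − 2x_{Nadir} = 0 ⇒ x_{Largo} = 115/6 − (1/3)x_{Nadir}.
By symmetry x_{Nadir} = x_{Largo}; substituting into the reaction function, (4/3)x_{Largo} = 115/6 and x_{Largo} = 14.375.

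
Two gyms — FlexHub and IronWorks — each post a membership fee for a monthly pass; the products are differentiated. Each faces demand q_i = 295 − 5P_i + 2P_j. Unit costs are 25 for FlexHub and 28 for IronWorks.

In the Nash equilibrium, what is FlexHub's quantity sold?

FlexHub's profit: π = (P_{FlexHub} − 25)(295 − 5P_{FlexHub} + 2P_{IronWorks}).
∂π/∂P_{FlexHub} = 420 − 10P_{FlexHub} + 2P_{IronWorks} = 0 ⇒ P_{FlexHub} = 42 + 0.2P_{IronWorks}.
Similarly P_{IronWorks} = 43.5 + 0.2P_{FlexHub}.
Plugging P_{IronWorks} into FlexHub's best response: P_{FlexHub} = 42 + 0.2(43.5 + 0.2P_{FlexHub}) ⇒ 0.96P_{FlexHub} = 50.7, so P_{FlexHub} = 52.8125.
Then P_{IronWorks} = 43.5 + 0.2·52.8125 = 54.0625.
q_{FlexHub} = 295 − 5·52.8125 + 2·54.0625 = 139.0625.

139.0625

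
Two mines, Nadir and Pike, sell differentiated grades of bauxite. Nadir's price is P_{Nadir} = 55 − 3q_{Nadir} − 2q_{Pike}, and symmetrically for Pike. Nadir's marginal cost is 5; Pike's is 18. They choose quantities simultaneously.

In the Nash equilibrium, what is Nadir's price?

Mine Nadir's profit: π = q_{Nadir}(55 − 3q_{Nadir} − 2q_{Pike}) − 5q_{Nadir}.
∂π/∂q_{Nadir} = 50 − 6q_{Nadir} − 2q_{Pike} = 0 ⇒ q_{Nadir} = 25/3 − (1/3)q_{Pike}.
Similarly q_{Pike} = 37/6 − (1/3)q_{Nadir}.
Plugging q_{Pike} into Nadir's best response: q_{Nadir} = 25/3 − (1/3)(37/6 − (1/3)q_{Nadir}) ⇒ (8/9)q_{Nadir} = 113/18, so q_{Nadir} = 7.0625.
Then q_{Pike} = 37/6 − (1/3)·7.0625 = 3.8125.
P_{Nadir} = 55 − 3·7.0625 − 2·3.8125 = 26.1875.

26.1875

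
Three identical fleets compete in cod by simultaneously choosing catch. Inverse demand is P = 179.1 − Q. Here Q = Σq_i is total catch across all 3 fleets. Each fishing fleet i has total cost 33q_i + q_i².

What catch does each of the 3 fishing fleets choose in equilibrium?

A representative fishing fleet's profit is π_i = q_i(179.1 − Q) − 33q_i − q_i², with Q = q_i + Σ_{j≠i} q_j.
First-order condition: 146.1 − 4q_i − Σ_{j≠i} q_j = 0.
Imposing symmetry (q_j = q for all j) turns Σ_{j≠i} q_j into 2q, so 146.1 = 6q and q = 24.35.

24.35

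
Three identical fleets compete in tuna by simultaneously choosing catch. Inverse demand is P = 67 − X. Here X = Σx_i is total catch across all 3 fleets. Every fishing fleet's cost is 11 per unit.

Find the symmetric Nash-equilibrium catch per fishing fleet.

A representative fishing fleet's profit is π_i = x_i(67 − X) − 11x_i, with X = x_i + Σ_{j≠i} x_j.
First-order condition: 56 − 2x_i − Σ_{j≠i} x_j = 0.
In a symmetric equilibrium every fishing fleet chooses the same x, so Σ_{j≠i} x_j = 2x. The condition becomes 56 − 4x = 0, giving x = 56/4 = 14.

14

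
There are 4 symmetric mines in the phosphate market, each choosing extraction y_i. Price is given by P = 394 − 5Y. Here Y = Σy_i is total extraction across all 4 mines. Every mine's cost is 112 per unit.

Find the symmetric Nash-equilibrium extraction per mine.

11.28

A representative mine's profit is π_i = y_i(394 − 5Y) − 112y_i, with Y = y_i + Σ_{j≠i} y_j.
First-order condition: 282 − 10y_i − 5Σ_{j≠i} y_j = 0.
With identical mines, set every y_j = y: then 282 − 10y − 15y = 0, i.e. y = 282/25 = 11.28.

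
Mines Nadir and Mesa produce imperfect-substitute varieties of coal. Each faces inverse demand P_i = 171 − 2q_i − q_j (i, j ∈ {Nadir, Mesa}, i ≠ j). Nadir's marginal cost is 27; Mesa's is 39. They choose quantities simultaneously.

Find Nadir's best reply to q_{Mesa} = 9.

33.75

Mine Nadir's profit: π = q_{Nadir}(171 − 2q_{Nadir} − q_{Mesa}) − 27q_{Nadir}.
∂π/∂q_{Nadir} = 144 − 4q_{Nadir} − q_{Mesa} = 0 ⇒ q_{Nadir} = 36 − 0.25q_{Mesa}.
At q_{Mesa} = 9: q_{Nadir} = 36 − 0.25·9 = 33.75.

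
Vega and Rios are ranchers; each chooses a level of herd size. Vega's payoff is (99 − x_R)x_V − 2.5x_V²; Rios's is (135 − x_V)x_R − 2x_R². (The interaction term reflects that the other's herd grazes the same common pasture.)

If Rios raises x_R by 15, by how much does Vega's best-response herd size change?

-3

Expanding Vega's payoff: 99x_V − x_Rx_V − 2.5x_V².
∂π/∂x_V = 99 − x_R − 5x_V = 0, so x_V = 19.8 − 0.2x_R.
The reaction-function slope is −0.2, so a 15-unit rise in x_R moves x_V by −0.2 × 15 = −3. Vega's best response falls — the actions are strategic substitutes.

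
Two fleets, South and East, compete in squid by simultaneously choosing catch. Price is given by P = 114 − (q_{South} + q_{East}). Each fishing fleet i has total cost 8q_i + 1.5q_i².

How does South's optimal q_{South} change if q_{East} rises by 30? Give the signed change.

-6

Fishing fleet South's profit: π = q_{South}(114 − (q_{South} + q_{East})) − 8q_{South} − 1.5q_{South}².
∂π/∂q_{South} = 106 − 5q_{South} − q_{East} = 0, so q_{South} = 21.2 − 0.2q_{East}.
The reaction-function slope is −0.2, so a 30-unit rise in q_{East} moves q_{South} by −0.2 × 30 = −6. South's best response falls — the actions are strategic substitutes.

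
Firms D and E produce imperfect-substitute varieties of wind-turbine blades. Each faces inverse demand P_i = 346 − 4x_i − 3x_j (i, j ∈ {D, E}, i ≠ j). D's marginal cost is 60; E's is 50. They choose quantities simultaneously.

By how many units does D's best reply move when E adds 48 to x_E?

Firm D's profit: π = x_D(346 − 4x_D − 3x_E) − 60x_D.
∂π/∂x_D = 286 − 8x_D − 3x_E = 0 ⇒ x_D = 35.75 − 0.375x_E.
The reaction-function slope is −0.375, so a 48-unit rise in x_E moves x_D by −0.375 × 48 = −18. D's best response falls — the actions are strategic substitutes.

-18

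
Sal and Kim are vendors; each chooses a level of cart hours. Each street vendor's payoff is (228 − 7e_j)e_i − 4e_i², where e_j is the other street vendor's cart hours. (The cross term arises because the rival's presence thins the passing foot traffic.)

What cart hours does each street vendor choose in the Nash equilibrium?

Sal's payoff is (228 − 7e_K)e_S − 4e_S².
∂π/∂e_S = 228 − 7e_K − 8e_S = 0, so e_S = 28.5 − 0.875e_K.
By symmetry e_K = e_S; substituting into the reaction function, 1.875e_S = 28.5 and e_S = 15.2.

15.2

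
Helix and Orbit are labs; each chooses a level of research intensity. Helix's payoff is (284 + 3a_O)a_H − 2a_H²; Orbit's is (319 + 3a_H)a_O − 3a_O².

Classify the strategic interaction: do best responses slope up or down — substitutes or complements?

Expanding Helix's payoff: 284a_H + 3a_Oa_H − 2a_H².
∂π/∂a_H = 284 + 3a_O − 4a_H = 0, so a_H = 71 + 0.75a_O.
The best-response slope da_H/da_O = 0.75 > 0: the reaction function is upward-sloping, so the choices are strategic complements.

strategic complements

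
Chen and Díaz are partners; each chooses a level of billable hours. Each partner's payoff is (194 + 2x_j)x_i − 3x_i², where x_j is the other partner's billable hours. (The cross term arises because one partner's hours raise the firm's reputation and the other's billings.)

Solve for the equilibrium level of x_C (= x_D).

Chen's payoff is (194 + 2x_D)x_C − 3x_C².
∂π/∂x_C = 194 + 2x_D − 6x_C = 0, so x_C = 97/3 + (1/3)x_D.
The game is symmetric, so in equilibrium x_D = x_C: the reaction function gives (2/3)x_C = 97/3, hence x_C = 48.5.

48.5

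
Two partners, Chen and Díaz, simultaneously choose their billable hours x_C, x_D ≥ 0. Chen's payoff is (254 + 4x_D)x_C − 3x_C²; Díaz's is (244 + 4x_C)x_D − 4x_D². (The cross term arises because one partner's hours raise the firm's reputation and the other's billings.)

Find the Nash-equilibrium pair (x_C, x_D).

94, 77.5

Expanding Chen's payoff: 254x_C + 4x_Dx_C − 3x_C².
∂π/∂x_C = 254 + 4x_D − 6x_C = 0, so x_C = 127/3 + (2/3)x_D.
Likewise for Díaz: x_D = 30.5 + 0.5x_C.
Solving the two reaction functions simultaneously: (1 − (2/3)(0.5))x_C = 127/3 + (2/3)·30.5, so (2/3)x_C = 188/3 and x_C = 94.
Then x_D = 30.5 + 0.5·94 = 77.5.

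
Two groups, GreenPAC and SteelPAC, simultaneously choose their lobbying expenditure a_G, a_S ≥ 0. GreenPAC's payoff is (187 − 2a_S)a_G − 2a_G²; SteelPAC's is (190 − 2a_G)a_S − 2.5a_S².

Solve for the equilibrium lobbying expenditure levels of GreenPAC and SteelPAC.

Expanding GreenPAC's payoff: 187a_G − 2a_Sa_G − 2a_G².
∂π/∂a_G = 187 − 2a_S − 4a_G = 0, so a_G = 46.75 − 0.5a_S.
Likewise for SteelPAC: a_S = 38 − 0.4a_G.
Plugging a_S into GreenPAC's best response: a_G = 46.75 − 0.5(38 − 0.4a_G) ⇒ 0.8a_G = 27.75, so a_G = 34.6875.
Then a_S = 38 − 0.4·34.6875 = 24.125.

34.6875, 24.125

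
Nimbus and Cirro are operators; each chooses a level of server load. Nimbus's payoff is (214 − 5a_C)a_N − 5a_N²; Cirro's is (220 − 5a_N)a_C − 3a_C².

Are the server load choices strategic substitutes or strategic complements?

strategic substitutes

Expanding Nimbus's payoff: 214a_N − 5a_Ca_N − 5a_N².
∂π/∂a_N = 214 − 5a_C − 10a_N = 0, so a_N = 21.4 − 0.5a_C.
The best-response slope da_N/da_C = −0.5 < 0: the reaction function is downward-sloping, so the choices are strategic substitutes.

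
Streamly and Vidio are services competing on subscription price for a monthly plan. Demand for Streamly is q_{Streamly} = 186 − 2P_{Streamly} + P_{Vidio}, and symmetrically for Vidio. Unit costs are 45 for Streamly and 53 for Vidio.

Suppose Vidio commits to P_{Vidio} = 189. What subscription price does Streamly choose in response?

116.25

Streamly's profit: π = (P_{Streamly} − 45)(186 − 2P_{Streamly} + P_{Vidio}).
∂π/∂P_{Streamly} = 276 − 4P_{Streamly} + P_{Vidio} = 0 ⇒ P_{Streamly} = 69 + 0.25P_{Vidio}.
At P_{Vidio} = 189: P_{Streamly} = 69 + 0.25·189 = 116.25.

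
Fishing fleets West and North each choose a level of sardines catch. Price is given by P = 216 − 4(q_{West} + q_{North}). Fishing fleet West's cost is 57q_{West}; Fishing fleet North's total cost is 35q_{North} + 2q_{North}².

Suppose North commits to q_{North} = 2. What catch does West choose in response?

18.875

Fishing fleet West's profit: π = q_{West}(216 − 4(q_{West} + q_{North})) − 57q_{West}.
∂π/∂q_{West} = 159 − 8q_{West} − 4q_{North} = 0, so q_{West} = 19.875 − 0.5q_{North}.
At q_{North} = 2: q_{West} = 19.875 − 0.5·2 = 18.875.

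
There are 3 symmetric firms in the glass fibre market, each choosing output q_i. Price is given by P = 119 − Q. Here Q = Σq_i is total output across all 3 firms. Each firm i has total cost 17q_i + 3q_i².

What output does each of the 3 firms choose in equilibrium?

10.2

A representative firm's profit is π_i = q_i(119 − Q) − 17q_i − 3q_i², with Q = q_i + Σ_{j≠i} q_j.
First-order condition: 102 − 8q_i − Σ_{j≠i} q_j = 0.
With identical firms, set every q_j = q: then 102 − 8q − 2q = 0, i.e. q = 102/10 = 10.2.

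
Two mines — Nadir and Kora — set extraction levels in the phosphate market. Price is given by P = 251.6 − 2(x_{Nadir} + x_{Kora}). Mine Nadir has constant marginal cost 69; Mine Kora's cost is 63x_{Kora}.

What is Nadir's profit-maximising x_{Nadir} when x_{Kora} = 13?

39.15

Mine Nadir's profit: π = x_{Nadir}(251.6 − 2(x_{Nadir} + x_{Kora})) − 69x_{Nadir}.
∂π/∂x_{Nadir} = 182.6 − 4x_{Nadir} − 2x_{Kora} = 0, so x_{Nadir} = 45.65 − 0.5x_{Kora}.
At x_{Kora} = 13: x_{Nadir} = 45.65 − 0.5·13 = 39.15.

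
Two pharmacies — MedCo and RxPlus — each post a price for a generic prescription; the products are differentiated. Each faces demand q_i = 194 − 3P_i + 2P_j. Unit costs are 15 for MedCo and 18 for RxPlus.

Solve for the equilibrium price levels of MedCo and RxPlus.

60.3125, 61.4375

MedCo's profit: π = (P_{MedCo} − 15)(194 − 3P_{MedCo} + 2P_{RxPlus}).
∂π/∂P_{MedCo} = 239 − 6P_{MedCo} + 2P_{RxPlus} = 0 ⇒ P_{MedCo} = 239/6 + (1/3)P_{RxPlus}.
Similarly P_{RxPlus} = 124/3 + (1/3)P_{MedCo}.
Plugging P_{RxPlus} into MedCo's best response: P_{MedCo} = 239/6 + (1/3)(124/3 + (1/3)P_{MedCo}) ⇒ (8/9)P_{MedCo} = 965/18, so P_{MedCo} = 60.3125.
Then P_{RxPlus} = 124/3 + (1/3)·60.3125 = 61.4375.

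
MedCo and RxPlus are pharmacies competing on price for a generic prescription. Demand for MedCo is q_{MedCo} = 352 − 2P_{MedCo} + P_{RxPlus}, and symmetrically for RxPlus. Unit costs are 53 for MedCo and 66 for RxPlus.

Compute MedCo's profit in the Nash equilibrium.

MedCo's profit: π = (P_{MedCo} − 53)(352 − 2P_{MedCo} + P_{RxPlus}).
∂π/∂P_{MedCo} = 458 − 4P_{MedCo} + P_{RxPlus} = 0 ⇒ P_{MedCo} = 114.5 + 0.25P_{RxPlus}.
Similarly P_{RxPlus} = 121 + 0.25P_{MedCo}.
Substituting the second reaction function into the first: P_{MedCo} = 114.5 + 0.25(121 + 0.25P_{MedCo}), which gives 0.9375P_{MedCo} = 144.75 ⇒ P_{MedCo} = 154.4.
Then P_{RxPlus} = 121 + 0.25·154.4 = 159.6.
q_{MedCo} = 352 − 2·154.4 + 159.6 = 202.8.
Profit = (154.4 − 53)·202.8 = 20563.92.

20563.92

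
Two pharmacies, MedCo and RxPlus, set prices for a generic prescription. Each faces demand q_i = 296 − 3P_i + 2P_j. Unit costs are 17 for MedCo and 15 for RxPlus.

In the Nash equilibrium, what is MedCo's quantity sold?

MedCo's profit: π = (P_{MedCo} − 17)(296 − 3P_{MedCo} + 2P_{RxPlus}).
∂π/∂P_{MedCo} = 347 − 6P_{MedCo} + 2P_{RxPlus} = 0 ⇒ P_{MedCo} = 347/6 + (1/3)P_{RxPlus}.
Similarly P_{RxPlus} = 341/6 + (1/3)P_{MedCo}.
Substituting the second reaction function into the first: P_{MedCo} = 347/6 + (1/3)(341/6 + (1/3)P_{MedCo}), which gives (8/9)P_{MedCo} = 691/9 ⇒ P_{MedCo} = 86.375.
Then P_{RxPlus} = 341/6 + (1/3)·86.375 = 85.625.
q_{MedCo} = 296 − 3·86.375 + 2·85.625 = 208.125.

208.125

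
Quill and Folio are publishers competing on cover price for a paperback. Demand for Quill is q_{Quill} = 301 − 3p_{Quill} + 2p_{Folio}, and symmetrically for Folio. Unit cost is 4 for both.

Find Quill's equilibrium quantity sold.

Quill's profit: π = (p_{Quill} − 4)(301 − 3p_{Quill} + 2p_{Folio}).
∂π/∂p_{Quill} = 313 − 6p_{Quill} + 2p_{Folio} = 0 ⇒ p_{Quill} = 313/6 + (1/3)p_{Folio}.
By symmetry p_{Folio} = p_{Quill}; substituting into the reaction function, (2/3)p_{Quill} = 313/6 and p_{Quill} = 78.25.
q_{Quill} = 301 − 3·78.25 + 2·78.25 = 222.75.

222.75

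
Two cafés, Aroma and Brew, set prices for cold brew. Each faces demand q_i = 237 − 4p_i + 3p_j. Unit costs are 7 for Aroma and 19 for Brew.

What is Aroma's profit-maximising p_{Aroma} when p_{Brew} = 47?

Aroma's profit: π = (p_{Aroma} − 7)(237 − 4p_{Aroma} + 3p_{Brew}).
∂π/∂p_{Aroma} = 265 − 8p_{Aroma} + 3p_{Brew} = 0 ⇒ p_{Aroma} = 33.125 + 0.375p_{Brew}.
At p_{Brew} = 47: p_{Aroma} = 33.125 + 0.375·47 = 50.75.

50.75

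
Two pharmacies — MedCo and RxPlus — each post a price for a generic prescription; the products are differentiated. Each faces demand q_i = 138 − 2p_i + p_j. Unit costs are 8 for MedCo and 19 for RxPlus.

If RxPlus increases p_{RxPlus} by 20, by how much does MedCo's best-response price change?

5

MedCo's profit: π = (p_{MedCo} − 8)(138 − 2p_{MedCo} + p_{RxPlus}).
∂π/∂p_{MedCo} = 154 − 4p_{MedCo} + p_{RxPlus} = 0 ⇒ p_{MedCo} = 38.5 + 0.25p_{RxPlus}.
The reaction-function slope is 0.25, so a 20-unit rise in p_{RxPlus} moves p_{MedCo} by 0.25 × 20 = 5. MedCo's best response rises — the actions are strategic complements.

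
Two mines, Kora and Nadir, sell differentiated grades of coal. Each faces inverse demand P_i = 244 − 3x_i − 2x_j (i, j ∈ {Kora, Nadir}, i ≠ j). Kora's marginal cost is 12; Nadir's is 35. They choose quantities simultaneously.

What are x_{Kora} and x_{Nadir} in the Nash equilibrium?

Mine Kora's profit: π = x_{Kora}(244 − 3x_{Kora} − 2x_{Nadir}) − 12x_{Kora}.
∂π/∂x_{Kora} = 232 − 6x_{Kora} − 2x_{Nadir} = 0 ⇒ x_{Kora} = 116/3 − (1/3)x_{Nadir}.
Similarly x_{Nadir} = 209/6 − (1/3)x_{Kora}.
Plugging x_{Nadir} into Kora's best response: x_{Kora} = 116/3 − (1/3)(209/6 − (1/3)x_{Kora}) ⇒ (8/9)x_{Kora} = 487/18, so x_{Kora} = 30.4375.
Then x_{Nadir} = 209/6 − (1/3)·30.4375 = 24.6875.

30.4375, 24.6875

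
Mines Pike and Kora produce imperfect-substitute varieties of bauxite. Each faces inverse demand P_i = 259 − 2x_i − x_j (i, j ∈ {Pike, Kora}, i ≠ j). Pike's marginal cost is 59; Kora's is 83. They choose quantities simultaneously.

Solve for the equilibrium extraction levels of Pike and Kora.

41.6, 33.6

Mine Pike's profit: π = x_{Pike}(259 − 2x_{Pike} − x_{Kora}) − 59x_{Pike}.
∂π/∂x_{Pike} = 200 − 4x_{Pike} − x_{Kora} = 0 ⇒ x_{Pike} = 50 − 0.25x_{Kora}.
Similarly x_{Kora} = 44 − 0.25x_{Pike}.
Substituting the second reaction function into the first: x_{Pike} = 50 − 0.25(44 − 0.25x_{Pike}), which gives 0.9375x_{Pike} = 39 ⇒ x_{Pike} = 41.6.
Then x_{Kora} = 44 − 0.25·41.6 = 33.6.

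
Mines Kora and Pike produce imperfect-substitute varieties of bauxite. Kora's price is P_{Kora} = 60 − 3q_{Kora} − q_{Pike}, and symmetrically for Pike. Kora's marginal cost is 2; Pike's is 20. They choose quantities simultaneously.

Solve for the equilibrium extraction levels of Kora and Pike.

8.8, 5.2

Mine Kora's profit: π = q_{Kora}(60 − 3q_{Kora} − q_{Pike}) − 2q_{Kora}.
∂π/∂q_{Kora} = 58 − 6q_{Kora} − q_{Pike} = 0 ⇒ q_{Kora} = 29/3 − (1/6)q_{Pike}.
Similarly q_{Pike} = 20/3 − (1/6)q_{Kora}.
Plugging q_{Pike} into Kora's best response: q_{Kora} = 29/3 − (1/6)(20/3 − (1/6)q_{Kora}) ⇒ (35/36)q_{Kora} = 77/9, so q_{Kora} = 8.8.
Then q_{Pike} = 20/3 − (1/6)·8.8 = 5.2.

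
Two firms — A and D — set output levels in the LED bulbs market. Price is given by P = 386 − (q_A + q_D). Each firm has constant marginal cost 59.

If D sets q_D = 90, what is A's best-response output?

118.5

Firm A's profit: π = q_A(386 − (q_A + q_D)) − 59q_A.
∂π/∂q_A = 327 − 2q_A − q_D = 0, so q_A = 163.5 − 0.5q_D.
At q_D = 90: q_A = 163.5 − 0.5·90 = 118.5.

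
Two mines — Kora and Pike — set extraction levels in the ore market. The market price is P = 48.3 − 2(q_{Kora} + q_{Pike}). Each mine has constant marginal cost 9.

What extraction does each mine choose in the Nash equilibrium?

6.55

Mine Kora's profit: π = q_{Kora}(48.3 − 2(q_{Kora} + q_{Pike})) − 9q_{Kora}.
∂π/∂q_{Kora} = 39.3 − 4q_{Kora} − 2q_{Pike} = 0, so q_{Kora} = 9.825 − 0.5q_{Pike}.
The game is symmetric, so in equilibrium q_{Pike} = q_{Kora}: the reaction function gives 1.5q_{Kora} = 9.825, hence q_{Kora} = 6.55.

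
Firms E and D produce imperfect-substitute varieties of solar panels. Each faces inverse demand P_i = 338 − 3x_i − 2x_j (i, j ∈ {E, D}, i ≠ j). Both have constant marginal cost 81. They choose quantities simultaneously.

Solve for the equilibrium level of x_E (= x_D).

Firm E's profit: π = x_E(338 − 3x_E − 2x_D) − 81x_E.
∂π/∂x_E = 257 − 6x_E − 2x_D = 0 ⇒ x_E = 257/6 − (1/3)x_D.
By symmetry x_D = x_E; substituting into the reaction function, (4/3)x_E = 257/6 and x_E = 32.125.

32.125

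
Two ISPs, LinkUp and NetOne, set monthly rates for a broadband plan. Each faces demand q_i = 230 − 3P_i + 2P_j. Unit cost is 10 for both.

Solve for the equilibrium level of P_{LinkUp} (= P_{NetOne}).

LinkUp's profit: π = (P_{LinkUp} − 10)(230 − 3P_{LinkUp} + 2P_{NetOne}).
∂π/∂P_{LinkUp} = 260 − 6P_{LinkUp} + 2P_{NetOne} = 0 ⇒ P_{LinkUp} = 130/3 + (1/3)P_{NetOne}.
By symmetry P_{NetOne} = P_{LinkUp}; substituting into the reaction function, (2/3)P_{LinkUp} = 130/3 and P_{LinkUp} = 65.

65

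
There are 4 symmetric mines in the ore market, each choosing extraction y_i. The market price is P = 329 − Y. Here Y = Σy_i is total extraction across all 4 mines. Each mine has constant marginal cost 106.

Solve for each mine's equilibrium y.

A representative mine's profit is π_i = y_i(329 − Y) − 106y_i, with Y = y_i + Σ_{j≠i} y_j.
First-order condition: 223 − 2y_i − Σ_{j≠i} y_j = 0.
Imposing symmetry (y_j = y for all j) turns Σ_{j≠i} y_j into 3y, so 223 = 5y and y = 44.6.

44.6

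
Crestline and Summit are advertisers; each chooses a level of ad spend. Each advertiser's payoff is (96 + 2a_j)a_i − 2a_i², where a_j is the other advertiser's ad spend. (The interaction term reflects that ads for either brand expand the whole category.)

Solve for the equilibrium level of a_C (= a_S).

Crestline's payoff is (96 + 2a_S)a_C − 2a_C².
∂π/∂a_C = 96 + 2a_S − 4a_C = 0, so a_C = 24 + 0.5a_S.
By symmetry a_S = a_C; substituting into the reaction function, 0.5a_C = 24 and a_C = 48.

48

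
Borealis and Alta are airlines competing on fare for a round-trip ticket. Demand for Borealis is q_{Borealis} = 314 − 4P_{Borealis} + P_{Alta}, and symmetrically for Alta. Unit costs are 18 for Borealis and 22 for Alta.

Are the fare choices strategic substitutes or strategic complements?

Borealis's profit: π = (P_{Borealis} − 18)(314 − 4P_{Borealis} + P_{Alta}).
∂π/∂P_{Borealis} = 386 − 8P_{Borealis} + P_{Alta} = 0 ⇒ P_{Borealis} = 48.25 + 0.125P_{Alta}.
The best-response slope dP_{Borealis}/dP_{Alta} = 0.125 > 0: the reaction function is upward-sloping, so the choices are strategic complements.

strategic complements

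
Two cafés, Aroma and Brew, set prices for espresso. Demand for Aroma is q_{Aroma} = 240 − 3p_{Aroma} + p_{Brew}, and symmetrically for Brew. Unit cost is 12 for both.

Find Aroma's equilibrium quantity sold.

129.6

Aroma's profit: π = (p_{Aroma} − 12)(240 − 3p_{Aroma} + p_{Brew}).
∂π/∂p_{Aroma} = 276 − 6p_{Aroma} + p_{Brew} = 0 ⇒ p_{Aroma} = 46 + (1/6)p_{Brew}.
By symmetry p_{Brew} = p_{Aroma}; substituting into the reaction function, (5/6)p_{Aroma} = 46 and p_{Aroma} = 55.2.
q_{Aroma} = 240 − 3·55.2 + 55.2 = 129.6.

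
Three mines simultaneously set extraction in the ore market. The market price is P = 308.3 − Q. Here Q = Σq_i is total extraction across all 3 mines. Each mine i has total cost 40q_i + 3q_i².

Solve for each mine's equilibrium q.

A representative mine's profit is π_i = q_i(308.3 − Q) − 40q_i − 3q_i², with Q = q_i + Σ_{j≠i} q_j.
First-order condition: 268.3 − 8q_i − Σ_{j≠i} q_j = 0.
In a symmetric equilibrium every mine chooses the same q, so Σ_{j≠i} q_j = 2q. The condition becomes 268.3 − 10q = 0, giving q = 268.3/10 = 26.83.

26.83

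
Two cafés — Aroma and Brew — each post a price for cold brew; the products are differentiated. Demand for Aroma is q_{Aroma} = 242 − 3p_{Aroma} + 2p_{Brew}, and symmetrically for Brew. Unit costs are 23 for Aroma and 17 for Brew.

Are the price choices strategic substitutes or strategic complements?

strategic complements

Aroma's profit: π = (p_{Aroma} − 23)(242 − 3p_{Aroma} + 2p_{Brew}).
∂π/∂p_{Aroma} = 311 − 6p_{Aroma} + 2p_{Brew} = 0 ⇒ p_{Aroma} = 311/6 + (1/3)p_{Brew}.
The best-response slope dp_{Aroma}/dp_{Brew} = 1/3 > 0: the reaction function is upward-sloping, so the choices are strategic complements.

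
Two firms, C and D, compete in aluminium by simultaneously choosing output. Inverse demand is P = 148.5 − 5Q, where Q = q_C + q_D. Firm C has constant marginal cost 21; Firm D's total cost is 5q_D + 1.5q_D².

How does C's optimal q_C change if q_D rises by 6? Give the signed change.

Firm C's profit: π = q_C(148.5 − 5(q_C + q_D)) − 21q_C.
∂π/∂q_C = 127.5 − 10q_C − 5q_D = 0, so q_C = 12.75 − 0.5q_D.
The reaction-function slope is −0.5, so a 6-unit rise in q_D moves q_C by −0.5 × 6 = −3. C's best response falls — the actions are strategic substitutes.

-3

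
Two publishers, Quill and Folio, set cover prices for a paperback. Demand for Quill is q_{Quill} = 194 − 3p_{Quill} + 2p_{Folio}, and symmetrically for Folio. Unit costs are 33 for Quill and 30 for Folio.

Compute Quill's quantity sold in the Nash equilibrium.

Quill's profit: π = (p_{Quill} − 33)(194 − 3p_{Quill} + 2p_{Folio}).
∂π/∂p_{Quill} = 293 − 6p_{Quill} + 2p_{Folio} = 0 ⇒ p_{Quill} = 293/6 + (1/3)p_{Folio}.
Similarly p_{Folio} = 142/3 + (1/3)p_{Quill}.
Substituting the second reaction function into the first: p_{Quill} = 293/6 + (1/3)(142/3 + (1/3)p_{Quill}), which gives (8/9)p_{Quill} = 1163/18 ⇒ p_{Quill} = 72.6875.
Then p_{Folio} = 142/3 + (1/3)·72.6875 = 71.5625.
q_{Quill} = 194 − 3·72.6875 + 2·71.5625 = 119.0625.

119.0625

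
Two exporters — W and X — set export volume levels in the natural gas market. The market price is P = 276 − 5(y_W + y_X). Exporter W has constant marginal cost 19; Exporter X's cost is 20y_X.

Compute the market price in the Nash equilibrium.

Exporter W's profit: π = y_W(276 − 5(y_W + y_X)) − 19y_W.
∂π/∂y_W = 257 − 10y_W − 5y_X = 0, so y_W = 25.7 − 0.5y_X.
By the same steps for X: y_X = 25.6 − 0.5y_W.
Plugging y_X into W's best response: y_W = 25.7 − 0.5(25.6 − 0.5y_W) ⇒ 0.75y_W = 12.9, so y_W = 17.2.
Then y_X = 25.6 − 0.5·17.2 = 17.
Equilibrium price: P = 276 − 5·34.2 = 105.

105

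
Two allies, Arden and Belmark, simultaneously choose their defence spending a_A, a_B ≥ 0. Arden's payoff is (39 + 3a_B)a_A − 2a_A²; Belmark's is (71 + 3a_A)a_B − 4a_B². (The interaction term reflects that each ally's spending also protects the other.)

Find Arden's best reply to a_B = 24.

27.75

Expanding Arden's payoff: 39a_A + 3a_Ba_A − 2a_A².
∂π/∂a_A = 39 + 3a_B − 4a_A = 0, so a_A = 9.75 + 0.75a_B.
At a_B = 24: a_A = 9.75 + 0.75·24 = 27.75.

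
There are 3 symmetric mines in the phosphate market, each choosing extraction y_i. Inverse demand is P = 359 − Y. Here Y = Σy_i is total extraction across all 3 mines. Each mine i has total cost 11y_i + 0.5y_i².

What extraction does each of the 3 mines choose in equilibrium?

A representative mine's profit is π_i = y_i(359 − Y) − 11y_i − 0.5y_i², with Y = y_i + Σ_{j≠i} y_j.
First-order condition: 348 − 3y_i − Σ_{j≠i} y_j = 0.
With identical mines, set every y_j = y: then 348 − 3y − 2y = 0, i.e. y = 348/5 = 69.6.

69.6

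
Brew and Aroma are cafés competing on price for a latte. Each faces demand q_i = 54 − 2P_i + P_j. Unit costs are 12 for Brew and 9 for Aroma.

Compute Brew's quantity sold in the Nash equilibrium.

Brew's profit: π = (P_{Brew} − 12)(54 − 2P_{Brew} + P_{Aroma}).
∂π/∂P_{Brew} = 78 − 4P_{Brew} + P_{Aroma} = 0 ⇒ P_{Brew} = 19.5 + 0.25P_{Aroma}.
Similarly P_{Aroma} = 18 + 0.25P_{Brew}.
Plugging P_{Aroma} into Brew's best response: P_{Brew} = 19.5 + 0.25(18 + 0.25P_{Brew}) ⇒ 0.9375P_{Brew} = 24, so P_{Brew} = 25.6.
Then P_{Aroma} = 18 + 0.25·25.6 = 24.4.
q_{Brew} = 54 − 2·25.6 + 24.4 = 27.2.

27.2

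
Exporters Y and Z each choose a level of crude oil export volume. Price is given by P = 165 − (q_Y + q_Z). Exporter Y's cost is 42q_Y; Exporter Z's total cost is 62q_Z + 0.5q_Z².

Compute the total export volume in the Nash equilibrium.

Exporter Y's profit: π = q_Y(165 − (q_Y + q_Z)) − 42q_Y.
∂π/∂q_Y = 123 − 2q_Y − q_Z = 0, so q_Y = 61.5 − 0.5q_Z.
For Z: ∂π/∂q_Z = 103 − 3q_Z − q_Y = 0 ⇒ q_Z = 103/3 − (1/3)q_Y.
Substituting the second reaction function into the first: q_Y = 61.5 − 0.5(103/3 − (1/3)q_Y), which gives (5/6)q_Y = 133/3 ⇒ q_Y = 53.2.
Then q_Z = 103/3 − (1/3)·53.2 = 16.6.
Total export volume: 53.2 + 16.6 = 69.8.

69.8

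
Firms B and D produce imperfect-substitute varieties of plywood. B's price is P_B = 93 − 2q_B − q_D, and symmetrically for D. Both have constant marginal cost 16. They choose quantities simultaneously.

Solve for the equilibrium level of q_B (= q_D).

Firm B's profit: π = q_B(93 − 2q_B − q_D) − 16q_B.
∂π/∂q_B = 77 − 4q_B − q_D = 0 ⇒ q_B = 19.25 − 0.25q_D.
The game is symmetric, so in equilibrium q_D = q_B: the reaction function gives 1.25q_B = 19.25, hence q_B = 15.4.

15.4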